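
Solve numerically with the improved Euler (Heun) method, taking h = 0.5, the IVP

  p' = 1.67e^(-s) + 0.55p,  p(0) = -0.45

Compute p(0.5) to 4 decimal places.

Heun: k1 = f(s_n, p_n); k2 = f(s_n + h, p_n + h·k1); p_{n+1} = p_n + (h/2)·(k1 + k2).
s=0.000000, p=-0.450000:
  k1 = f(0.000000, -0.450000) = 1.422500
  k2 = f(0.500000, 0.261250) = 1.156594
  p ← -0.450000 + (0.5/2)·(1.422500 + 1.156594) = 0.194773
p(0.5) ≈ 0.1948

0.1948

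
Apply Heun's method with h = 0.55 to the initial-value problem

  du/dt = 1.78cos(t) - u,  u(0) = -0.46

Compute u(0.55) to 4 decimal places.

Heun: k1 = f(t_n, u_n); k2 = f(t_n + h, u_n + h·k1); u_{n+1} = u_n + (h/2)·(k1 + k2).
t=0.000000, u=-0.460000:
  k1 = f(0.000000, -0.460000) = 2.240000
  k2 = f(0.550000, 0.772000) = 0.745494
  u ← -0.460000 + (0.55/2)·(2.240000 + 0.745494) = 0.361011
u(0.55) ≈ 0.3610

0.3610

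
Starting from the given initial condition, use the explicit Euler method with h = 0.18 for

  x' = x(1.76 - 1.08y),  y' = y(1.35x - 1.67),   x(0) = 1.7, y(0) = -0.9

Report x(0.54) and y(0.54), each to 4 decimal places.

6.0289, -2.1483

Euler on (x,y): x_{n+1} = x_n + h·x', y_{n+1} = y_n + h·y'.
0.000000: (1.700000, -0.900000); f=(4.644400, -0.562500) → (2.535992, -1.001250)
0.180000: (2.535992, -1.001250); f=(7.205641, -1.755781) → (3.833007, -1.317291)
0.360000: (3.833007, -1.317291); f=(12.199212, -4.616524) → (6.028866, -2.148265)
(x(0.54), y(0.54)) ≈ (6.0289, -2.1483)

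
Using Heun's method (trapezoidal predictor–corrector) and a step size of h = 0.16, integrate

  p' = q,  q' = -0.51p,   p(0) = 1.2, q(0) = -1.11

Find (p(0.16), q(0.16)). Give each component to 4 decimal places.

1.0146, -1.2007

Heun on (p,q): k1 = f(t_n, state_n); k2 = f(t_n + h, state_n + h·k1); state_{n+1} = state_n + (h/2)·(k1 + k2).
0.000000: (1.200000, -1.110000)
  k1 = (-1.110000, -0.612000)
  predictor → (1.022400, -1.207920)
  k2 = (-1.207920, -0.521424)
  → (1.014566, -1.200674)
(p(0.16), q(0.16)) ≈ (1.0146, -1.2007)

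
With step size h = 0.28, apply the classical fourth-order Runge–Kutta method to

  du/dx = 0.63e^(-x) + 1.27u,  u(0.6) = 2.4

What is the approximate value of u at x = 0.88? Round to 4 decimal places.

RK4: k1 = f(x_n, u_n); k2 = f(x_n + h/2, u_n + (h/2)·k1); k3 = f(x_n + h/2, u_n + (h/2)·k2); k4 = f(x_n + h, u_n + h·k3); u_{n+1} = u_n + (h/6)·(k1 + 2k2 + 2k3 + k4).
x=0.600000, u=2.400000:
  k1 = f(0.600000, 2.400000) = 3.393751
  k2 = f(0.740000, 2.875125) = 3.951991
  k3 = f(0.740000, 2.953279) = 4.051246
  k4 = f(0.880000, 3.534349) = 4.749936
  u ← 2.400000 + (0.28/6)·(k1 + 2k2 + 2k3 + k4) = 3.527007
u(0.88) ≈ 3.5270

3.5270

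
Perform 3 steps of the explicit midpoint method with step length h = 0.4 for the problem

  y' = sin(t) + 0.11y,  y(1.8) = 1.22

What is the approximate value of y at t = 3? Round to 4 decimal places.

Midpoint: k1 = f(t_n, y_n); k2 = f(t_n + h/2, y_n + (h/2)·k1); y_{n+1} = y_n + h·k2.
t=1.800000, y=1.220000:
  k1 = f(1.800000, 1.220000) = 1.108048
  k2 = f(2.000000, 1.441610) = 1.067874
  y ← 1.220000 + 0.4·1.067874 = 1.647150
t=2.200000, y=1.647150:
  k1 = f(2.200000, 1.647150) = 0.989683
  k2 = f(2.400000, 1.845086) = 0.878423
  y ← 1.647150 + 0.4·0.878423 = 1.998519
t=2.600000, y=1.998519:
  k1 = f(2.600000, 1.998519) = 0.735338
  k2 = f(2.800000, 2.145587) = 0.571003
  y ← 1.998519 + 0.4·0.571003 = 2.226920
y(3) ≈ 2.2269

2.2269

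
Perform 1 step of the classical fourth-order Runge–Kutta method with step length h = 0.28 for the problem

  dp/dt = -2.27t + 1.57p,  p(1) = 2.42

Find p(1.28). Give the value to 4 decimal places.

RK4: k1 = f(t_n, p_n); k2 = f(t_n + h/2, p_n + (h/2)·k1); k3 = f(t_n + h/2, p_n + (h/2)·k2); k4 = f(t_n + h, p_n + h·k3); p_{n+1} = p_n + (h/6)·(k1 + 2k2 + 2k3 + k4).
t=1.000000, p=2.420000:
  k1 = f(1.000000, 2.420000) = 1.529400
  k2 = f(1.140000, 2.634116) = 1.547762
  k3 = f(1.140000, 2.636687) = 1.551798
  k4 = f(1.280000, 2.854503) = 1.575970
  p ← 2.420000 + (0.28/6)·(k1 + 2k2 + 2k3 + k4) = 2.854210
p(1.28) ≈ 2.8542

2.8542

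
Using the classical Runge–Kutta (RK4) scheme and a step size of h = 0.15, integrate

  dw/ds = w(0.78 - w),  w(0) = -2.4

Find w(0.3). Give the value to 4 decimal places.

-14.8711

RK4: k1 = f(s_n, w_n); k2 = f(s_n + h/2, w_n + (h/2)·k1); k3 = f(s_n + h/2, w_n + (h/2)·k2); k4 = f(s_n + h, w_n + h·k3); w_{n+1} = w_n + (h/6)·(k1 + 2k2 + 2k3 + k4).
s=0.000000, w=-2.400000:
  k1 = f(0.000000, -2.400000) = -7.632000
  k2 = f(0.075000, -2.972400) = -11.153634
  k3 = f(0.075000, -3.236523) = -12.999566
  k4 = f(0.150000, -4.349935) = -22.314882
  w ← -2.400000 + (0.15/6)·(k1 + 2k2 + 2k3 + k4) = -4.356332
s=0.150000, w=-4.356332:
  k1 = f(0.150000, -4.356332) = -22.375568
  k2 = f(0.225000, -6.034500) = -41.122095
  k3 = f(0.225000, -7.440489) = -61.164461
  k4 = f(0.300000, -13.531001) = -193.642173
  w ← -4.356332 + (0.15/6)·(k1 + 2k2 + 2k3 + k4) = -14.871103
w(0.3) ≈ -14.8711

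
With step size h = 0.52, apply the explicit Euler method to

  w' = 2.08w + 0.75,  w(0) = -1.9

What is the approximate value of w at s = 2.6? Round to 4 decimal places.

Euler: w_{n+1} = w_n + h·f(s_n, w_n).
s=0.000000, w=-1.900000: f=-3.202000 → w ← -1.900000 + 0.52·(-3.202000) = -3.565040
s=0.520000, w=-3.565040: f=-6.665283 → w ← -3.565040 + 0.52·(-6.665283) = -7.030987
s=1.040000, w=-7.030987: f=-13.874454 → w ← -7.030987 + 0.52·(-13.874454) = -14.245703
s=1.560000, w=-14.245703: f=-28.881062 → w ← -14.245703 + 0.52·(-28.881062) = -29.263856
s=2.080000, w=-29.263856: f=-60.118820 → w ← -29.263856 + 0.52·(-60.118820) = -60.525642
w(2.6) ≈ -60.5256

-60.5256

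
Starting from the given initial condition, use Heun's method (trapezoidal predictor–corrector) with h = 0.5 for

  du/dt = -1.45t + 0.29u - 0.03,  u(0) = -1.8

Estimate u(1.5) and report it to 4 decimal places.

Heun: k1 = f(t_n, u_n); k2 = f(t_n + h, u_n + h·k1); u_{n+1} = u_n + (h/2)·(k1 + k2).
t=0.000000, u=-1.800000:
  k1 = f(0.000000, -1.800000) = -0.552000
  k2 = f(0.500000, -2.076000) = -1.357040
  u ← -1.800000 + (0.5/2)·(-0.552000 + (-1.357040)) = -2.277260
t=0.500000, u=-2.277260:
  k1 = f(0.500000, -2.277260) = -1.415405
  k2 = f(1.000000, -2.984963) = -2.345639
  u ← -2.277260 + (0.5/2)·(-1.415405 + (-2.345639)) = -3.217521
t=1.000000, u=-3.217521:
  k1 = f(1.000000, -3.217521) = -2.413081
  k2 = f(1.500000, -4.424062) = -3.487978
  u ← -3.217521 + (0.5/2)·(-2.413081 + (-3.487978)) = -4.692786
u(1.5) ≈ -4.6928

-4.6928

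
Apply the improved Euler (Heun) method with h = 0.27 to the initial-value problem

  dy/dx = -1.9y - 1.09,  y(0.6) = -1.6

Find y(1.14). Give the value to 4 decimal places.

-0.9664

Heun: k1 = f(x_n, y_n); k2 = f(x_n + h, y_n + h·k1); y_{n+1} = y_n + (h/2)·(k1 + k2).
x=0.600000, y=-1.600000:
  k1 = f(0.600000, -1.600000) = 1.950000
  k2 = f(0.870000, -1.073500) = 0.949650
  y ← -1.600000 + (0.27/2)·(1.950000 + 0.949650) = -1.208547
x=0.870000, y=-1.208547:
  k1 = f(0.870000, -1.208547) = 1.206240
  k2 = f(1.140000, -0.882863) = 0.587439
  y ← -1.208547 + (0.27/2)·(1.206240 + 0.587439) = -0.966401
y(1.14) ≈ -0.9664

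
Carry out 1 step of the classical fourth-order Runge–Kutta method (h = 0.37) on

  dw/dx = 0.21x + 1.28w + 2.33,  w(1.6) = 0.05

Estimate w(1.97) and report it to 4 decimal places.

1.3584

RK4: k1 = f(x_n, w_n); k2 = f(x_n + h/2, w_n + (h/2)·k1); k3 = f(x_n + h/2, w_n + (h/2)·k2); k4 = f(x_n + h, w_n + h·k3); w_{n+1} = w_n + (h/6)·(k1 + 2k2 + 2k3 + k4).
x=1.600000, w=0.050000:
  k1 = f(1.600000, 0.050000) = 2.730000
  k2 = f(1.785000, 0.555050) = 3.415314
  k3 = f(1.785000, 0.681833) = 3.577596
  k4 = f(1.970000, 1.373711) = 4.502050
  w ← 0.050000 + (0.37/6)·(k1 + 2k2 + 2k3 + k4) = 1.358435
w(1.97) ≈ 1.3584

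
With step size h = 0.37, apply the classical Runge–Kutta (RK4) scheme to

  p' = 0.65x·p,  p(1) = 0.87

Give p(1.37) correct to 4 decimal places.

RK4: k1 = f(x_n, p_n); k2 = f(x_n + h/2, p_n + (h/2)·k1); k3 = f(x_n + h/2, p_n + (h/2)·k2); k4 = f(x_n + h, p_n + h·k3); p_{n+1} = p_n + (h/6)·(k1 + 2k2 + 2k3 + k4).
x=1.000000, p=0.870000:
  k1 = f(1.000000, 0.870000) = 0.565500
  k2 = f(1.185000, 0.974618) = 0.750699
  k3 = f(1.185000, 1.008879) = 0.777089
  k4 = f(1.370000, 1.157523) = 1.030774
  p ← 0.870000 + (0.37/6)·(k1 + 2k2 + 2k3 + k4) = 1.156864
p(1.37) ≈ 1.1569

1.1569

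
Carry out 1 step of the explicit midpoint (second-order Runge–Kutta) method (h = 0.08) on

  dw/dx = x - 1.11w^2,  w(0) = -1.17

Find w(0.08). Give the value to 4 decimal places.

-1.3013

Midpoint: k1 = f(x_n, w_n); k2 = f(x_n + h/2, w_n + (h/2)·k1); w_{n+1} = w_n + h·k2.
x=0.000000, w=-1.170000:
  k1 = f(0.000000, -1.170000) = -1.519479
  k2 = f(0.040000, -1.230779) = -1.641447
  w ← -1.170000 + 0.08·(-1.641447) = -1.301316
w(0.08) ≈ -1.3013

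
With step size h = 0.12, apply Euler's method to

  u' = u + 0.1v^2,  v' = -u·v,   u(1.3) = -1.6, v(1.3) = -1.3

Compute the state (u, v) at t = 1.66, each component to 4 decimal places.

Euler on (u,v): u_{n+1} = u_n + h·u', v_{n+1} = v_n + h·v'.
1.300000: (-1.600000, -1.300000); f=(-1.431000, -2.080000) → (-1.771720, -1.549600)
1.420000: (-1.771720, -1.549600); f=(-1.531594, -2.745457) → (-1.955511, -1.879055)
1.540000: (-1.955511, -1.879055); f=(-1.602427, -3.674513) → (-2.147802, -2.319996)
(u(1.66), v(1.66)) ≈ (-2.1478, -2.3200)

-2.1478, -2.3200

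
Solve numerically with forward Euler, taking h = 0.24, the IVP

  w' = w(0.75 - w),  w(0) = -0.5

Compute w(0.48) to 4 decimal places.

-0.8684

Euler: w_{n+1} = w_n + h·f(x_n, w_n).
x=0.000000, w=-0.500000: f=-0.625000 → w ← -0.500000 + 0.24·(-0.625000) = -0.650000
x=0.240000, w=-0.650000: f=-0.910000 → w ← -0.650000 + 0.24·(-0.910000) = -0.868400
w(0.48) ≈ -0.8684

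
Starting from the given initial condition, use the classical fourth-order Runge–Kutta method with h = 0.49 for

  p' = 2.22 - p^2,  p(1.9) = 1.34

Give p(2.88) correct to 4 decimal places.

1.4783

RK4: k1 = f(x_n, p_n); k2 = f(x_n + h/2, p_n + (h/2)·k1); k3 = f(x_n + h/2, p_n + (h/2)·k2); k4 = f(x_n + h, p_n + h·k3); p_{n+1} = p_n + (h/6)·(k1 + 2k2 + 2k3 + k4).
x=1.900000, p=1.340000:
  k1 = f(1.900000, 1.340000) = 0.424400
  k2 = f(2.145000, 1.443978) = 0.134928
  k3 = f(2.145000, 1.373057) = 0.334714
  k4 = f(2.390000, 1.504010) = -0.042045
  p ← 1.340000 + (0.49/6)·(k1 + 2k2 + 2k3 + k4) = 1.447934
x=2.390000, p=1.447934:
  k1 = f(2.390000, 1.447934) = 0.123488
  k2 = f(2.635000, 1.478188) = 0.034959
  k3 = f(2.635000, 1.456499) = 0.098611
  k4 = f(2.880000, 1.496253) = -0.018774
  p ← 1.447934 + (0.49/6)·(k1 + 2k2 + 2k3 + k4) = 1.478302
p(2.88) ≈ 1.4783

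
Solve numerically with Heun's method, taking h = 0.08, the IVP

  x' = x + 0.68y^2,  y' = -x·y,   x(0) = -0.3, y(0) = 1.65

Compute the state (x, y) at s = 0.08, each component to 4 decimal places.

Heun on (x,y): k1 = f(s_n, state_n); k2 = f(s_n + h, state_n + h·k1); state_{n+1} = state_n + (h/2)·(k1 + k2).
0.000000: (-0.300000, 1.650000)
  k1 = (1.551300, 0.495000)
  predictor → (-0.175896, 1.689600)
  k2 = (1.765333, 0.297194)
  → (-0.167335, 1.681688)
(x(0.08), y(0.08)) ≈ (-0.1673, 1.6817)

-0.1673, 1.6817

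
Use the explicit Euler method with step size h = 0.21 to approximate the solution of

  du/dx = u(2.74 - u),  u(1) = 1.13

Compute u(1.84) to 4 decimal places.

Euler: u_{n+1} = u_n + h·f(x_n, u_n).
x=1.000000, u=1.130000: f=1.819300 → u ← 1.130000 + 0.21·1.819300 = 1.512053
x=1.210000, u=1.512053: f=1.856721 → u ← 1.512053 + 0.21·1.856721 = 1.901964
x=1.420000, u=1.901964: f=1.593914 → u ← 1.901964 + 0.21·1.593914 = 2.236686
x=1.630000, u=2.236686: f=1.125755 → u ← 2.236686 + 0.21·1.125755 = 2.473095
u(1.84) ≈ 2.4731

2.4731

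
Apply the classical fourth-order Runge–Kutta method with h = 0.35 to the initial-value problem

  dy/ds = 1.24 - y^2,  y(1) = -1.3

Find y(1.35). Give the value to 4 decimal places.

RK4: k1 = f(s_n, y_n); k2 = f(s_n + h/2, y_n + (h/2)·k1); k3 = f(s_n + h/2, y_n + (h/2)·k2); k4 = f(s_n + h, y_n + h·k3); y_{n+1} = y_n + (h/6)·(k1 + 2k2 + 2k3 + k4).
s=1.000000, y=-1.300000:
  k1 = f(1.000000, -1.300000) = -0.450000
  k2 = f(1.175000, -1.378750) = -0.660952
  k3 = f(1.175000, -1.415667) = -0.764112
  k4 = f(1.350000, -1.567439) = -1.216865
  y ← -1.300000 + (0.35/6)·(k1 + 2k2 + 2k3 + k4) = -1.563491
y(1.35) ≈ -1.5635

-1.5635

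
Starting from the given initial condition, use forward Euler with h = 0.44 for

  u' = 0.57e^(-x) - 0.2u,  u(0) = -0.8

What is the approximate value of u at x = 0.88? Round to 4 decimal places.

Euler: u_{n+1} = u_n + h·f(x_n, u_n).
x=0.000000, u=-0.800000: f=0.730000 → u ← -0.800000 + 0.44·0.730000 = -0.478800
x=0.440000, u=-0.478800: f=0.462861 → u ← -0.478800 + 0.44·0.462861 = -0.275141
u(0.88) ≈ -0.2751

-0.2751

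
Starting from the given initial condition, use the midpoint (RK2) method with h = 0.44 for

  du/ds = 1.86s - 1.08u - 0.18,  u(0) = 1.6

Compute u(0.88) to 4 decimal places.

Midpoint: k1 = f(s_n, u_n); k2 = f(s_n + h/2, u_n + (h/2)·k1); u_{n+1} = u_n + h·k2.
s=0.000000, u=1.600000:
  k1 = f(0.000000, 1.600000) = -1.908000
  k2 = f(0.220000, 1.180240) = -1.045459
  u ← 1.600000 + 0.44·(-1.045459) = 1.139998
s=0.440000, u=1.139998:
  k1 = f(0.440000, 1.139998) = -0.592798
  k2 = f(0.660000, 1.009582) = -0.042749
  u ← 1.139998 + 0.44·(-0.042749) = 1.121188
u(0.88) ≈ 1.1212

1.1212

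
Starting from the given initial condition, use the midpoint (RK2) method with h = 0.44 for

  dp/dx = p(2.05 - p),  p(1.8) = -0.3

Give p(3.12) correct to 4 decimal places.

-21.5375

Midpoint: k1 = f(x_n, p_n); k2 = f(x_n + h/2, p_n + (h/2)·k1); p_{n+1} = p_n + h·k2.
x=1.800000, p=-0.300000:
  k1 = f(1.800000, -0.300000) = -0.705000
  k2 = f(2.020000, -0.455100) = -1.140071
  p ← -0.300000 + 0.44·(-1.140071) = -0.801631
x=2.240000, p=-0.801631:
  k1 = f(2.240000, -0.801631) = -2.285957
  k2 = f(2.460000, -1.304542) = -4.376140
  p ← -0.801631 + 0.44·(-4.376140) = -2.727133
x=2.680000, p=-2.727133:
  k1 = f(2.680000, -2.727133) = -13.027875
  k2 = f(2.900000, -5.593265) = -42.750808
  p ← -2.727133 + 0.44·(-42.750808) = -21.537488
p(3.12) ≈ -21.5375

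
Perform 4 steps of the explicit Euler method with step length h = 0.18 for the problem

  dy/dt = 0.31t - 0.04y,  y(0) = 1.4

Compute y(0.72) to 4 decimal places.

Euler: y_{n+1} = y_n + h·f(t_n, y_n).
t=0.000000, y=1.400000: f=-0.056000 → y ← 1.400000 + 0.18·(-0.056000) = 1.389920
t=0.180000, y=1.389920: f=0.000203 → y ← 1.389920 + 0.18·0.000203 = 1.389957
t=0.360000, y=1.389957: f=0.056002 → y ← 1.389957 + 0.18·0.056002 = 1.400037
t=0.540000, y=1.400037: f=0.111399 → y ← 1.400037 + 0.18·0.111399 = 1.420089
y(0.72) ≈ 1.4201

1.4201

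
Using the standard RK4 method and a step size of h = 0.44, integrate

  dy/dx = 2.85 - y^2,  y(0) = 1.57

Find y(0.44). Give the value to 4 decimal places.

1.6555

RK4: k1 = f(x_n, y_n); k2 = f(x_n + h/2, y_n + (h/2)·k1); k3 = f(x_n + h/2, y_n + (h/2)·k2); k4 = f(x_n + h, y_n + h·k3); y_{n+1} = y_n + (h/6)·(k1 + 2k2 + 2k3 + k4).
x=0.000000, y=1.570000:
  k1 = f(0.000000, 1.570000) = 0.385100
  k2 = f(0.220000, 1.654722) = 0.111895
  k3 = f(0.220000, 1.594617) = 0.307197
  k4 = f(0.440000, 1.705167) = -0.057593
  y ← 1.570000 + (0.44/6)·(k1 + 2k2 + 2k3 + k4) = 1.655484
y(0.44) ≈ 1.6555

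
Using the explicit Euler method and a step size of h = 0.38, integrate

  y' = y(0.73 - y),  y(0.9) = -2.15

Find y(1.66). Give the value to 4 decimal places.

-13.4572

Euler: y_{n+1} = y_n + h·f(s_n, y_n).
s=0.900000, y=-2.150000: f=-6.192000 → y ← -2.150000 + 0.38·(-6.192000) = -4.502960
s=1.280000, y=-4.502960: f=-23.563810 → y ← -4.502960 + 0.38·(-23.563810) = -13.457208
y(1.66) ≈ -13.4572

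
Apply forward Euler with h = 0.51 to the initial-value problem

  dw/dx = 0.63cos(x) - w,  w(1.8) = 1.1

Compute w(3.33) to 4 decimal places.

Euler: w_{n+1} = w_n + h·f(x_n, w_n).
x=1.800000, w=1.100000: f=-1.243137 → w ← 1.100000 + 0.51·(-1.243137) = 0.466000
x=2.310000, w=0.466000: f=-0.890431 → w ← 0.466000 + 0.51·(-0.890431) = 0.011880
x=2.820000, w=0.011880: f=-0.609582 → w ← 0.011880 + 0.51·(-0.609582) = -0.299007
w(3.33) ≈ -0.2990

-0.2990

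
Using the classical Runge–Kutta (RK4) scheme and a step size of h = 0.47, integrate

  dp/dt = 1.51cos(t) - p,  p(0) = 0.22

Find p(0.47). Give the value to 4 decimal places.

0.6804

RK4: k1 = f(t_n, p_n); k2 = f(t_n + h/2, p_n + (h/2)·k1); k3 = f(t_n + h/2, p_n + (h/2)·k2); k4 = f(t_n + h, p_n + h·k3); p_{n+1} = p_n + (h/6)·(k1 + 2k2 + 2k3 + k4).
t=0.000000, p=0.220000:
  k1 = f(0.000000, 0.220000) = 1.290000
  k2 = f(0.235000, 0.523150) = 0.945347
  k3 = f(0.235000, 0.442156) = 1.026340
  k4 = f(0.470000, 0.702380) = 0.643888
  p ← 0.220000 + (0.47/6)·(k1 + 2k2 + 2k3 + k4) = 0.680386
p(0.47) ≈ 0.6804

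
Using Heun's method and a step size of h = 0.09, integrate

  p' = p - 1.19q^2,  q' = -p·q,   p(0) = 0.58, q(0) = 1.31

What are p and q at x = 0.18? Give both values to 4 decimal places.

Heun on (p,q): k1 = f(x_n, state_n); k2 = f(x_n + h, state_n + h·k1); state_{n+1} = state_n + (h/2)·(k1 + k2).
0.000000: (0.580000, 1.310000)
  k1 = (-1.462159, -0.759800)
  predictor → (0.448406, 1.241618)
  k2 = (-1.386116, -0.556749)
  → (0.451828, 1.250755)
0.090000: (0.451828, 1.250755)
  k1 = (-1.409795, -0.565126)
  predictor → (0.324946, 1.199894)
  k2 = (-1.388351, -0.389901)
  → (0.325911, 1.207779)
(p(0.18), q(0.18)) ≈ (0.3259, 1.2078)

0.3259, 1.2078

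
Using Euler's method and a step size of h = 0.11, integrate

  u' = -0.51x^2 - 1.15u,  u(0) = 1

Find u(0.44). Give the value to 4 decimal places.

Euler: u_{n+1} = u_n + h·f(x_n, u_n).
x=0.000000, u=1.000000: f=-1.150000 → u ← 1.000000 + 0.11·(-1.150000) = 0.873500
x=0.110000, u=0.873500: f=-1.010696 → u ← 0.873500 + 0.11·(-1.010696) = 0.762323
x=0.220000, u=0.762323: f=-0.901356 → u ← 0.762323 + 0.11·(-0.901356) = 0.663174
x=0.330000, u=0.663174: f=-0.818189 → u ← 0.663174 + 0.11·(-0.818189) = 0.573173
u(0.44) ≈ 0.5732

0.5732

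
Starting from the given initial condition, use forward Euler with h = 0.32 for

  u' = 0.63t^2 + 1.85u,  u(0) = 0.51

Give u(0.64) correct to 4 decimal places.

1.3132

Euler: u_{n+1} = u_n + h·f(t_n, u_n).
t=0.000000, u=0.510000: f=0.943500 → u ← 0.510000 + 0.32·0.943500 = 0.811920
t=0.320000, u=0.811920: f=1.566564 → u ← 0.811920 + 0.32·1.566564 = 1.313220
u(0.64) ≈ 1.3132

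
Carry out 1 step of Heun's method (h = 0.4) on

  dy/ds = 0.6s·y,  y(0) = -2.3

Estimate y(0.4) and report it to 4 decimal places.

-2.4104

Heun: k1 = f(s_n, y_n); k2 = f(s_n + h, y_n + h·k1); y_{n+1} = y_n + (h/2)·(k1 + k2).
s=0.000000, y=-2.300000:
  k1 = f(0.000000, -2.300000) = 0.000000
  k2 = f(0.400000, -2.300000) = -0.552000
  y ← -2.300000 + (0.4/2)·(0.000000 + (-0.552000)) = -2.410400
y(0.4) ≈ -2.4104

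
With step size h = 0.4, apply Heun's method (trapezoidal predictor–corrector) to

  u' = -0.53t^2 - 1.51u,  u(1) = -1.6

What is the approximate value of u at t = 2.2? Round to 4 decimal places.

Heun: k1 = f(t_n, u_n); k2 = f(t_n + h, u_n + h·k1); u_{n+1} = u_n + (h/2)·(k1 + k2).
t=1.000000, u=-1.600000:
  k1 = f(1.000000, -1.600000) = 1.886000
  k2 = f(1.400000, -0.845600) = 0.238056
  u ← -1.600000 + (0.4/2)·(1.886000 + 0.238056) = -1.175189
t=1.400000, u=-1.175189:
  k1 = f(1.400000, -1.175189) = 0.735735
  k2 = f(1.800000, -0.880895) = -0.387049
  u ← -1.175189 + (0.4/2)·(0.735735 + (-0.387049)) = -1.105452
t=1.800000, u=-1.105452:
  k1 = f(1.800000, -1.105452) = -0.047968
  k2 = f(2.200000, -1.124639) = -0.866995
  u ← -1.105452 + (0.4/2)·(-0.047968 + (-0.866995)) = -1.288444
u(2.2) ≈ -1.2884

-1.2884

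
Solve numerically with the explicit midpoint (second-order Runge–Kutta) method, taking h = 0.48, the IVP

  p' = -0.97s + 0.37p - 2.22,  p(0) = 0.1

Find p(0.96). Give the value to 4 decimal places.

-2.8908

Midpoint: k1 = f(s_n, p_n); k2 = f(s_n + h/2, p_n + (h/2)·k1); p_{n+1} = p_n + h·k2.
s=0.000000, p=0.100000:
  k1 = f(0.000000, 0.100000) = -2.183000
  k2 = f(0.240000, -0.423920) = -2.609650
  p ← 0.100000 + 0.48·(-2.609650) = -1.152632
s=0.480000, p=-1.152632:
  k1 = f(0.480000, -1.152632) = -3.112074
  k2 = f(0.720000, -1.899530) = -3.621226
  p ← -1.152632 + 0.48·(-3.621226) = -2.890821
p(0.96) ≈ -2.8908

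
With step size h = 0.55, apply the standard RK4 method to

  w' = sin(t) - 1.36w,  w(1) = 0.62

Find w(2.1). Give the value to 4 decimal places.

0.6803

RK4: k1 = f(t_n, w_n); k2 = f(t_n + h/2, w_n + (h/2)·k1); k3 = f(t_n + h/2, w_n + (h/2)·k2); k4 = f(t_n + h, w_n + h·k3); w_{n+1} = w_n + (h/6)·(k1 + 2k2 + 2k3 + k4).
t=1.000000, w=0.620000:
  k1 = f(1.000000, 0.620000) = -0.001729
  k2 = f(1.275000, 0.619525) = 0.114017
  k3 = f(1.275000, 0.651355) = 0.070728
  k4 = f(1.550000, 0.658900) = 0.103679
  w ← 0.620000 + (0.55/6)·(k1 + 2k2 + 2k3 + k4) = 0.663215
t=1.550000, w=0.663215:
  k1 = f(1.550000, 0.663215) = 0.097811
  k2 = f(1.825000, 0.690113) = 0.029310
  k3 = f(1.825000, 0.671276) = 0.054929
  k4 = f(2.100000, 0.693426) = -0.079851
  w ← 0.663215 + (0.55/6)·(k1 + 2k2 + 2k3 + k4) = 0.680306
w(2.1) ≈ 0.6803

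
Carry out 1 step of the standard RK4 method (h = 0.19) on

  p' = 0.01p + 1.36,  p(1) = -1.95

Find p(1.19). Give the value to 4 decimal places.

-1.6951

RK4: k1 = f(x_n, p_n); k2 = f(x_n + h/2, p_n + (h/2)·k1); k3 = f(x_n + h/2, p_n + (h/2)·k2); k4 = f(x_n + h, p_n + h·k3); p_{n+1} = p_n + (h/6)·(k1 + 2k2 + 2k3 + k4).
x=1.000000, p=-1.950000:
  k1 = f(1.000000, -1.950000) = 1.340500
  k2 = f(1.095000, -1.822653) = 1.341773
  k3 = f(1.095000, -1.822532) = 1.341775
  k4 = f(1.190000, -1.695063) = 1.343049
  p ← -1.950000 + (0.19/6)·(k1 + 2k2 + 2k3 + k4) = -1.695063
p(1.19) ≈ -1.6951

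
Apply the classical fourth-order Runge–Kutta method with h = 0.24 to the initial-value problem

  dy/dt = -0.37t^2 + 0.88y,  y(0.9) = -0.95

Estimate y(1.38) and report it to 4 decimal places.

RK4: k1 = f(t_n, y_n); k2 = f(t_n + h/2, y_n + (h/2)·k1); k3 = f(t_n + h/2, y_n + (h/2)·k2); k4 = f(t_n + h, y_n + h·k3); y_{n+1} = y_n + (h/6)·(k1 + 2k2 + 2k3 + k4).
t=0.900000, y=-0.950000:
  k1 = f(0.900000, -0.950000) = -1.135700
  k2 = f(1.020000, -1.086284) = -1.340878
  k3 = f(1.020000, -1.110905) = -1.362545
  k4 = f(1.140000, -1.277011) = -1.604621
  y ← -0.950000 + (0.24/6)·(k1 + 2k2 + 2k3 + k4) = -1.275887
t=1.140000, y=-1.275887:
  k1 = f(1.140000, -1.275887) = -1.603632
  k2 = f(1.260000, -1.468323) = -1.879536
  k3 = f(1.260000, -1.501431) = -1.908671
  k4 = f(1.380000, -1.733968) = -2.230520
  y ← -1.275887 + (0.24/6)·(k1 + 2k2 + 2k3 + k4) = -1.732309
y(1.38) ≈ -1.7323

-1.7323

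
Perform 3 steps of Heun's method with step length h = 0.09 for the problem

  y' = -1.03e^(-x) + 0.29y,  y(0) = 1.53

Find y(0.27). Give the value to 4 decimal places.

Heun: k1 = f(x_n, y_n); k2 = f(x_n + h, y_n + h·k1); y_{n+1} = y_n + (h/2)·(k1 + k2).
x=0.000000, y=1.530000:
  k1 = f(0.000000, 1.530000) = -0.586300
  k2 = f(0.090000, 1.477233) = -0.512952
  y ← 1.530000 + (0.09/2)·(-0.586300 + (-0.512952)) = 1.480534
x=0.090000, y=1.480534:
  k1 = f(0.090000, 1.480534) = -0.511994
  k2 = f(0.180000, 1.434454) = -0.444337
  y ← 1.480534 + (0.09/2)·(-0.511994 + (-0.444337)) = 1.437499
x=0.180000, y=1.437499:
  k1 = f(0.180000, 1.437499) = -0.443454
  k2 = f(0.270000, 1.397588) = -0.380980
  y ← 1.437499 + (0.09/2)·(-0.443454 + (-0.380980)) = 1.400399
y(0.27) ≈ 1.4004

1.4004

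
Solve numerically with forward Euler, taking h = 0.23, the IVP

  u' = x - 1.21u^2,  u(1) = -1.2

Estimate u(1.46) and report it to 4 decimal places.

Euler: u_{n+1} = u_n + h·f(x_n, u_n).
x=1.000000, u=-1.200000: f=-0.742400 → u ← -1.200000 + 0.23·(-0.742400) = -1.370752
x=1.230000, u=-1.370752: f=-1.043543 → u ← -1.370752 + 0.23·(-1.043543) = -1.610767
u(1.46) ≈ -1.6108

-1.6108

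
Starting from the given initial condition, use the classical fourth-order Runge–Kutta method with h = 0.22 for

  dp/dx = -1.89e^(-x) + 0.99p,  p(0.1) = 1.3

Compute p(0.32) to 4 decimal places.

1.2375

RK4: k1 = f(x_n, p_n); k2 = f(x_n + h/2, p_n + (h/2)·k1); k3 = f(x_n + h/2, p_n + (h/2)·k2); k4 = f(x_n + h, p_n + h·k3); p_{n+1} = p_n + (h/6)·(k1 + 2k2 + 2k3 + k4).
x=0.100000, p=1.300000:
  k1 = f(0.100000, 1.300000) = -0.423143
  k2 = f(0.210000, 1.253454) = -0.291084
  k3 = f(0.210000, 1.267981) = -0.276703
  k4 = f(0.320000, 1.239125) = -0.145688
  p ← 1.300000 + (0.22/6)·(k1 + 2k2 + 2k3 + k4) = 1.237505
p(0.32) ≈ 1.2375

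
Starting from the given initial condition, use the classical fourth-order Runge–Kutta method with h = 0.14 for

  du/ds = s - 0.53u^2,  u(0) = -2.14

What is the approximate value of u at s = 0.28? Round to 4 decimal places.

RK4: k1 = f(s_n, u_n); k2 = f(s_n + h/2, u_n + (h/2)·k1); k3 = f(s_n + h/2, u_n + (h/2)·k2); k4 = f(s_n + h, u_n + h·k3); u_{n+1} = u_n + (h/6)·(k1 + 2k2 + 2k3 + k4).
s=0.000000, u=-2.140000:
  k1 = f(0.000000, -2.140000) = -2.427188
  k2 = f(0.070000, -2.309903) = -2.757896
  k3 = f(0.070000, -2.333053) = -2.814862
  k4 = f(0.140000, -2.534081) = -3.263429
  u ← -2.140000 + (0.14/6)·(k1 + 2k2 + 2k3 + k4) = -2.532843
s=0.140000, u=-2.532843:
  k1 = f(0.140000, -2.532843) = -3.260106
  k2 = f(0.210000, -2.761050) = -3.830402
  k3 = f(0.210000, -2.800971) = -3.948083
  k4 = f(0.280000, -3.085575) = -4.766009
  u ← -2.532843 + (0.14/6)·(k1 + 2k2 + 2k3 + k4) = -3.083115
u(0.28) ≈ -3.0831

-3.0831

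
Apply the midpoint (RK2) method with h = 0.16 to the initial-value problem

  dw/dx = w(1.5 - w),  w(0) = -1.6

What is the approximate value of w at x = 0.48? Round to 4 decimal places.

-20.7834

Midpoint: k1 = f(x_n, w_n); k2 = f(x_n + h/2, w_n + (h/2)·k1); w_{n+1} = w_n + h·k2.
x=0.000000, w=-1.600000:
  k1 = f(0.000000, -1.600000) = -4.960000
  k2 = f(0.080000, -1.996800) = -6.982410
  w ← -1.600000 + 0.16·(-6.982410) = -2.717186
x=0.160000, w=-2.717186:
  k1 = f(0.160000, -2.717186) = -11.458876
  k2 = f(0.240000, -3.633896) = -18.656042
  w ← -2.717186 + 0.16·(-18.656042) = -5.702152
x=0.320000, w=-5.702152:
  k1 = f(0.320000, -5.702152) = -41.067770
  k2 = f(0.400000, -8.987574) = -94.257846
  w ← -5.702152 + 0.16·(-94.257846) = -20.783408
w(0.48) ≈ -20.7834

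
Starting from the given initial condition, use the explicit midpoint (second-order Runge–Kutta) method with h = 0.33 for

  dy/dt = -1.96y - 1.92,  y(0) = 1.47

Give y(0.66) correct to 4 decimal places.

-0.2049

Midpoint: k1 = f(t_n, y_n); k2 = f(t_n + h/2, y_n + (h/2)·k1); y_{n+1} = y_n + h·k2.
t=0.000000, y=1.470000:
  k1 = f(0.000000, 1.470000) = -4.801200
  k2 = f(0.165000, 0.677802) = -3.248492
  y ← 1.470000 + 0.33·(-3.248492) = 0.397998
t=0.330000, y=0.397998:
  k1 = f(0.330000, 0.397998) = -2.700075
  k2 = f(0.495000, -0.047515) = -1.826871
  y ← 0.397998 + 0.33·(-1.826871) = -0.204870
y(0.66) ≈ -0.2049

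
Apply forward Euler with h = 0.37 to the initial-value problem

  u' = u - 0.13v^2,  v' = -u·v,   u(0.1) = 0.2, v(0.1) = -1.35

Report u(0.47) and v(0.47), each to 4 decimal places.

Euler on (u,v): u_{n+1} = u_n + h·u', v_{n+1} = v_n + h·v'.
0.100000: (0.200000, -1.350000); f=(-0.036925, 0.270000) → (0.186338, -1.250100)
(u(0.47), v(0.47)) ≈ (0.1863, -1.2501)

0.1863, -1.2501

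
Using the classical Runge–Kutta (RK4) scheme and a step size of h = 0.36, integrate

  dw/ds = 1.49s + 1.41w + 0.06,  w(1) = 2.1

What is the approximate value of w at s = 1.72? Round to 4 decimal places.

RK4: k1 = f(s_n, w_n); k2 = f(s_n + h/2, w_n + (h/2)·k1); k3 = f(s_n + h/2, w_n + (h/2)·k2); k4 = f(s_n + h, w_n + h·k3); w_{n+1} = w_n + (h/6)·(k1 + 2k2 + 2k3 + k4).
s=1.000000, w=2.100000:
  k1 = f(1.000000, 2.100000) = 4.511000
  k2 = f(1.180000, 2.911980) = 5.924092
  k3 = f(1.180000, 3.166337) = 6.282734
  k4 = f(1.360000, 4.361784) = 8.236516
  w ← 2.100000 + (0.36/6)·(k1 + 2k2 + 2k3 + k4) = 4.329670
s=1.360000, w=4.329670:
  k1 = f(1.360000, 4.329670) = 8.191235
  k2 = f(1.540000, 5.804092) = 10.538370
  k3 = f(1.540000, 6.226577) = 11.134073
  k4 = f(1.720000, 8.337936) = 14.379290
  w ← 4.329670 + (0.36/6)·(k1 + 2k2 + 2k3 + k4) = 8.284595
w(1.72) ≈ 8.2846

8.2846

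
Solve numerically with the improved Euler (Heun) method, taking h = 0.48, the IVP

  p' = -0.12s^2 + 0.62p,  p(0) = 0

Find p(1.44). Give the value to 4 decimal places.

-0.1533

Heun: k1 = f(s_n, p_n); k2 = f(s_n + h, p_n + h·k1); p_{n+1} = p_n + (h/2)·(k1 + k2).
s=0.000000, p=0.000000:
  k1 = f(0.000000, 0.000000) = 0.000000
  k2 = f(0.480000, 0.000000) = -0.027648
  p ← 0.000000 + (0.48/2)·(0.000000 + (-0.027648)) = -0.006636
s=0.480000, p=-0.006636:
  k1 = f(0.480000, -0.006636) = -0.031762
  k2 = f(0.960000, -0.021881) = -0.124158
  p ← -0.006636 + (0.48/2)·(-0.031762 + (-0.124158)) = -0.044056
s=0.960000, p=-0.044056:
  k1 = f(0.960000, -0.044056) = -0.137907
  k2 = f(1.440000, -0.110252) = -0.317188
  p ← -0.044056 + (0.48/2)·(-0.137907 + (-0.317188)) = -0.153279
p(1.44) ≈ -0.1533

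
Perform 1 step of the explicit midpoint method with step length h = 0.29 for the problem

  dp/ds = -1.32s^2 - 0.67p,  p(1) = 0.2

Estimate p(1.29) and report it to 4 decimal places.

-0.2998

Midpoint: k1 = f(s_n, p_n); k2 = f(s_n + h/2, p_n + (h/2)·k1); p_{n+1} = p_n + h·k2.
s=1.000000, p=0.200000:
  k1 = f(1.000000, 0.200000) = -1.454000
  k2 = f(1.145000, -0.010830) = -1.723297
  p ← 0.200000 + 0.29·(-1.723297) = -0.299756
p(1.29) ≈ -0.2998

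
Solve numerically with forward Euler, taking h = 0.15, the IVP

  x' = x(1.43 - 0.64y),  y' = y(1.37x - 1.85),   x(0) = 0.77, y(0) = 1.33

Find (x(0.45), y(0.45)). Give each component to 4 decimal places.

Euler on (x,y): x_{n+1} = x_n + h·x', y_{n+1} = y_n + h·y'.
0.000000: (0.770000, 1.330000); f=(0.445676, -1.057483) → (0.836851, 1.171378)
0.150000: (0.836851, 1.171378); f=(0.569325, -0.824080) → (0.922250, 1.047766)
0.300000: (0.922250, 1.047766); f=(0.700385, -0.614533) → (1.027308, 0.955586)
(x(0.45), y(0.45)) ≈ (1.0273, 0.9556)

1.0273, 0.9556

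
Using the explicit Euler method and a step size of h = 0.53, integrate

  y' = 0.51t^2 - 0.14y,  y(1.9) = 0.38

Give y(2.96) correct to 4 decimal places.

Euler: y_{n+1} = y_n + h·f(t_n, y_n).
t=1.900000, y=0.380000: f=1.787900 → y ← 0.380000 + 0.53·1.787900 = 1.327587
t=2.430000, y=1.327587: f=2.825637 → y ← 1.327587 + 0.53·2.825637 = 2.825175
y(2.96) ≈ 2.8252

2.8252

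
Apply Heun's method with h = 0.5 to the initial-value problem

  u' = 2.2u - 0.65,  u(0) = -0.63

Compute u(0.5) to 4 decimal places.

Heun: k1 = f(x_n, u_n); k2 = f(x_n + h, u_n + h·k1); u_{n+1} = u_n + (h/2)·(k1 + k2).
x=0.000000, u=-0.630000:
  k1 = f(0.000000, -0.630000) = -2.036000
  k2 = f(0.500000, -1.648000) = -4.275600
  u ← -0.630000 + (0.5/2)·(-2.036000 + (-4.275600)) = -2.207900
u(0.5) ≈ -2.2079

-2.2079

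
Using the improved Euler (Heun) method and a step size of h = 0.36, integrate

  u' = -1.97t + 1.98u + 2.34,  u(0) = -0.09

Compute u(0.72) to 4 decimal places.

2.3168

Heun: k1 = f(t_n, u_n); k2 = f(t_n + h, u_n + h·k1); u_{n+1} = u_n + (h/2)·(k1 + k2).
t=0.000000, u=-0.090000:
  k1 = f(0.000000, -0.090000) = 2.161800
  k2 = f(0.360000, 0.688248) = 2.993531
  u ← -0.090000 + (0.36/2)·(2.161800 + 2.993531) = 0.837960
t=0.360000, u=0.837960:
  k1 = f(0.360000, 0.837960) = 3.289960
  k2 = f(0.720000, 2.022345) = 4.925843
  u ← 0.837960 + (0.36/2)·(3.289960 + 4.925843) = 2.316804
u(0.72) ≈ 2.3168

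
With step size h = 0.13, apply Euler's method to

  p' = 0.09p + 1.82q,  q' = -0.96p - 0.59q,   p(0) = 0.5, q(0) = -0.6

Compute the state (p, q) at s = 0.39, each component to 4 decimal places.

0.0795, -0.5951

Euler on (p,q): p_{n+1} = p_n + h·p', q_{n+1} = q_n + h·q'.
0.000000: (0.500000, -0.600000); f=(-1.047000, -0.126000) → (0.363890, -0.616380)
0.130000: (0.363890, -0.616380); f=(-1.089061, 0.014330) → (0.222312, -0.614517)
0.260000: (0.222312, -0.614517); f=(-1.098413, 0.149146) → (0.079518, -0.595128)
(p(0.39), q(0.39)) ≈ (0.0795, -0.5951)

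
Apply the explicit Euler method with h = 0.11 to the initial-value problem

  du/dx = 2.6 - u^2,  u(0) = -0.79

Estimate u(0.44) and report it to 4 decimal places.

Euler: u_{n+1} = u_n + h·f(x_n, u_n).
x=0.000000, u=-0.790000: f=1.975900 → u ← -0.790000 + 0.11·1.975900 = -0.572651
x=0.110000, u=-0.572651: f=2.272071 → u ← -0.572651 + 0.11·2.272071 = -0.322723
x=0.220000, u=-0.322723: f=2.495850 → u ← -0.322723 + 0.11·2.495850 = -0.048180
x=0.330000, u=-0.048180: f=2.597679 → u ← -0.048180 + 0.11·2.597679 = 0.237565
u(0.44) ≈ 0.2376

0.2376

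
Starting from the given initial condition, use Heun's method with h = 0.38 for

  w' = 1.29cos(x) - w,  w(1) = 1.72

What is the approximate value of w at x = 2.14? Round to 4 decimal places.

0.4594

Heun: k1 = f(x_n, w_n); k2 = f(x_n + h, w_n + h·k1); w_{n+1} = w_n + (h/2)·(k1 + k2).
x=1.000000, w=1.720000:
  k1 = f(1.000000, 1.720000) = -1.023010
  k2 = f(1.380000, 1.331256) = -1.086620
  w ← 1.720000 + (0.38/2)·(-1.023010 + (-1.086620)) = 1.319170
x=1.380000, w=1.319170:
  k1 = f(1.380000, 1.319170) = -1.074534
  k2 = f(1.760000, 0.910848) = -1.153467
  w ← 1.319170 + (0.38/2)·(-1.074534 + (-1.153467)) = 0.895850
x=1.760000, w=0.895850:
  k1 = f(1.760000, 0.895850) = -1.138469
  k2 = f(2.140000, 0.463232) = -1.158492
  w ← 0.895850 + (0.38/2)·(-1.138469 + (-1.158492)) = 0.459428
w(2.14) ≈ 0.4594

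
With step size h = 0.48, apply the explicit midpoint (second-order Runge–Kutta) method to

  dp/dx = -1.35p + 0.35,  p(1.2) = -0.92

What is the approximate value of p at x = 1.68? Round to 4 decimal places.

-0.4034

Midpoint: k1 = f(x_n, p_n); k2 = f(x_n + h/2, p_n + (h/2)·k1); p_{n+1} = p_n + h·k2.
x=1.200000, p=-0.920000:
  k1 = f(1.200000, -0.920000) = 1.592000
  k2 = f(1.440000, -0.537920) = 1.076192
  p ← -0.920000 + 0.48·1.076192 = -0.403428
p(1.68) ≈ -0.4034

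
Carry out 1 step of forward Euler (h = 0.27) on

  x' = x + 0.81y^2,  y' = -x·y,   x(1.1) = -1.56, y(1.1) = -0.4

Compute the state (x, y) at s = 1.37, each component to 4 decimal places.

Euler on (x,y): x_{n+1} = x_n + h·x', y_{n+1} = y_n + h·y'.
1.100000: (-1.560000, -0.400000); f=(-1.430400, -0.624000) → (-1.946208, -0.568480)
(x(1.37), y(1.37)) ≈ (-1.9462, -0.5685)

-1.9462, -0.5685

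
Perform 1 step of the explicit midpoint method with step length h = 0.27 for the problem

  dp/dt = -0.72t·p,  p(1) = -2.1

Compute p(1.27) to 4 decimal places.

-1.6817

Midpoint: k1 = f(t_n, p_n); k2 = f(t_n + h/2, p_n + (h/2)·k1); p_{n+1} = p_n + h·k2.
t=1.000000, p=-2.100000:
  k1 = f(1.000000, -2.100000) = 1.512000
  k2 = f(1.135000, -1.895880) = 1.549313
  p ← -2.100000 + 0.27·1.549313 = -1.681685
p(1.27) ≈ -1.6817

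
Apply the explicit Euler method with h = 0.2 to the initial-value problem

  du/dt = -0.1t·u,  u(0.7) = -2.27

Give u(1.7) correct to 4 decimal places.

Euler: u_{n+1} = u_n + h·f(t_n, u_n).
t=0.700000, u=-2.270000: f=0.158900 → u ← -2.270000 + 0.2·0.158900 = -2.238220
t=0.900000, u=-2.238220: f=0.201440 → u ← -2.238220 + 0.2·0.201440 = -2.197932
t=1.100000, u=-2.197932: f=0.241773 → u ← -2.197932 + 0.2·0.241773 = -2.149578
t=1.300000, u=-2.149578: f=0.279445 → u ← -2.149578 + 0.2·0.279445 = -2.093689
t=1.500000, u=-2.093689: f=0.314053 → u ← -2.093689 + 0.2·0.314053 = -2.030878
u(1.7) ≈ -2.0309

-2.0309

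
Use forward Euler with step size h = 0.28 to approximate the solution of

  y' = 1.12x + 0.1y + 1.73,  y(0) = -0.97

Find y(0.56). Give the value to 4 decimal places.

0.0451

Euler: y_{n+1} = y_n + h·f(x_n, y_n).
x=0.000000, y=-0.970000: f=1.633000 → y ← -0.970000 + 0.28·1.633000 = -0.512760
x=0.280000, y=-0.512760: f=1.992324 → y ← -0.512760 + 0.28·1.992324 = 0.045091
y(0.56) ≈ 0.0451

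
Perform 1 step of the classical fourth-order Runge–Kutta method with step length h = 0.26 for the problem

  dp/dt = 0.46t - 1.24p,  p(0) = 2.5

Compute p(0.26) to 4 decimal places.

1.8251

RK4: k1 = f(t_n, p_n); k2 = f(t_n + h/2, p_n + (h/2)·k1); k3 = f(t_n + h/2, p_n + (h/2)·k2); k4 = f(t_n + h, p_n + h·k3); p_{n+1} = p_n + (h/6)·(k1 + 2k2 + 2k3 + k4).
t=0.000000, p=2.500000:
  k1 = f(0.000000, 2.500000) = -3.100000
  k2 = f(0.130000, 2.097000) = -2.540480
  k3 = f(0.130000, 2.169738) = -2.630675
  k4 = f(0.260000, 1.816025) = -2.132271
  p ← 2.500000 + (0.26/6)·(k1 + 2k2 + 2k3 + k4) = 1.825102
p(0.26) ≈ 1.8251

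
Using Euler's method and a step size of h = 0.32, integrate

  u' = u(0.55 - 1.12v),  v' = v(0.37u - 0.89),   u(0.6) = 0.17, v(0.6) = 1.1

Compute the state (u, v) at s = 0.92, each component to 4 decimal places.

0.1329, 0.8089

Euler on (u,v): u_{n+1} = u_n + h·u', v_{n+1} = v_n + h·v'.
0.600000: (0.170000, 1.100000); f=(-0.115940, -0.909810) → (0.132899, 0.808861)
(u(0.92), v(0.92)) ≈ (0.1329, 0.8089)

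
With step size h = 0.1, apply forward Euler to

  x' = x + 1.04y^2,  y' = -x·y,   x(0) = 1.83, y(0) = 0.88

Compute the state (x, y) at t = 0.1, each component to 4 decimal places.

Euler on (x,y): x_{n+1} = x_n + h·x', y_{n+1} = y_n + h·y'.
0.000000: (1.830000, 0.880000); f=(2.635376, -1.610400) → (2.093538, 0.718960)
(x(0.1), y(0.1)) ≈ (2.0935, 0.7190)

2.0935, 0.7190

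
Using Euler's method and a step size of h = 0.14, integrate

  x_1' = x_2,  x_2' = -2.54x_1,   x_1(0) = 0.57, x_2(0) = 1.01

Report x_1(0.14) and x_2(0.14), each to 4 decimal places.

Euler on (x_1,x_2): x_1_{n+1} = x_1_n + h·x_1', x_2_{n+1} = x_2_n + h·x_2'.
0.000000: (0.570000, 1.010000); f=(1.010000, -1.447800) → (0.711400, 0.807308)
(x_1(0.14), x_2(0.14)) ≈ (0.7114, 0.8073)

0.7114, 0.8073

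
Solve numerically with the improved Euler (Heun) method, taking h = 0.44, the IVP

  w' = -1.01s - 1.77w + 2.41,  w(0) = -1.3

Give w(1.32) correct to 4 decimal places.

Heun: k1 = f(s_n, w_n); k2 = f(s_n + h, w_n + h·k1); w_{n+1} = w_n + (h/2)·(k1 + k2).
s=0.000000, w=-1.300000:
  k1 = f(0.000000, -1.300000) = 4.711000
  k2 = f(0.440000, 0.772840) = 0.597673
  w ← -1.300000 + (0.44/2)·(4.711000 + 0.597673) = -0.132092
s=0.440000, w=-0.132092:
  k1 = f(0.440000, -0.132092) = 2.199403
  k2 = f(0.880000, 0.835645) = 0.042108
  w ← -0.132092 + (0.44/2)·(2.199403 + 0.042108) = 0.361040
s=0.880000, w=0.361040:
  k1 = f(0.880000, 0.361040) = 0.882158
  k2 = f(1.320000, 0.749190) = -0.249267
  w ← 0.361040 + (0.44/2)·(0.882158 + (-0.249267)) = 0.500277
w(1.32) ≈ 0.5003

0.5003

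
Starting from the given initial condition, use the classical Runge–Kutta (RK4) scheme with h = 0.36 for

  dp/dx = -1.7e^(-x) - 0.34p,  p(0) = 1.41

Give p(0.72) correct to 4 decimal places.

0.3411

RK4: k1 = f(x_n, p_n); k2 = f(x_n + h/2, p_n + (h/2)·k1); k3 = f(x_n + h/2, p_n + (h/2)·k2); k4 = f(x_n + h, p_n + h·k3); p_{n+1} = p_n + (h/6)·(k1 + 2k2 + 2k3 + k4).
x=0.000000, p=1.410000:
  k1 = f(0.000000, 1.410000) = -2.179400
  k2 = f(0.180000, 1.017708) = -1.765980
  k3 = f(0.180000, 1.092124) = -1.791281
  k4 = f(0.360000, 0.765139) = -1.446197
  p ← 1.410000 + (0.36/6)·(k1 + 2k2 + 2k3 + k4) = 0.765593
x=0.360000, p=0.765593:
  k1 = f(0.360000, 0.765593) = -1.446351
  k2 = f(0.540000, 0.505250) = -1.162457
  k3 = f(0.540000, 0.556351) = -1.179831
  k4 = f(0.720000, 0.340854) = -0.943369
  p ← 0.765593 + (0.36/6)·(k1 + 2k2 + 2k3 + k4) = 0.341135
p(0.72) ≈ 0.3411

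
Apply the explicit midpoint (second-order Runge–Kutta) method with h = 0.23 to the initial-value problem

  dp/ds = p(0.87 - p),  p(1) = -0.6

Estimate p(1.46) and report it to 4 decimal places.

-1.2987

Midpoint: k1 = f(s_n, p_n); k2 = f(s_n + h/2, p_n + (h/2)·k1); p_{n+1} = p_n + h·k2.
s=1.000000, p=-0.600000:
  k1 = f(1.000000, -0.600000) = -0.882000
  k2 = f(1.115000, -0.701430) = -1.102248
  p ← -0.600000 + 0.23·(-1.102248) = -0.853517
s=1.230000, p=-0.853517:
  k1 = f(1.230000, -0.853517) = -1.471051
  k2 = f(1.345000, -1.022688) = -1.935629
  p ← -0.853517 + 0.23·(-1.935629) = -1.298712
p(1.46) ≈ -1.2987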